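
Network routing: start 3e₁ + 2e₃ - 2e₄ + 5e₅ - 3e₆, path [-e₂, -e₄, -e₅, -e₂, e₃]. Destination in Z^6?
(3, -2, 3, -3, 4, -3)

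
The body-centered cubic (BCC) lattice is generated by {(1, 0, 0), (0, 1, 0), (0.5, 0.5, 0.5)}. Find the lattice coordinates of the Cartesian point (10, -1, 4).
6b₁ - 5b₂ + 8b₃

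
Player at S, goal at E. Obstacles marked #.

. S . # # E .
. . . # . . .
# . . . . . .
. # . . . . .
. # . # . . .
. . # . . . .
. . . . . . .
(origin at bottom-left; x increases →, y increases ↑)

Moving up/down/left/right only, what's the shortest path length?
8
(one shortest path: (1, 6) → (2, 6) → (2, 5) → (2, 4) → (3, 4) → (4, 4) → (5, 4) → (5, 5) → (5, 6))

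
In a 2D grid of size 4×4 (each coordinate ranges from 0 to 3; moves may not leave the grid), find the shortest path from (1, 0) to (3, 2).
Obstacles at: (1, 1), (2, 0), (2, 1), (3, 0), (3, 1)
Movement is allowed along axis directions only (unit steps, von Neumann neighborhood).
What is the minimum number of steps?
6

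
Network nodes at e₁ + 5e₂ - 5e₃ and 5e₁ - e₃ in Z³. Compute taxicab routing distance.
13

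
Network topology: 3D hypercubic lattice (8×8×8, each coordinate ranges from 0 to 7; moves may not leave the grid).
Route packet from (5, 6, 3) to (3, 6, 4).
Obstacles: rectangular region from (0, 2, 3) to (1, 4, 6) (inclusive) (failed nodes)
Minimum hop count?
3
(one shortest path: (5, 6, 3) → (4, 6, 3) → (3, 6, 3) → (3, 6, 4))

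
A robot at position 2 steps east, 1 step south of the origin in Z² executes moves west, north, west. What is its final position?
(0, 0)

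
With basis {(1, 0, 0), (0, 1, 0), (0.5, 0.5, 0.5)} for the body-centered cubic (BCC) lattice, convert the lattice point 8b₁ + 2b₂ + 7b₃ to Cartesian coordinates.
(11.5, 5.5, 3.5)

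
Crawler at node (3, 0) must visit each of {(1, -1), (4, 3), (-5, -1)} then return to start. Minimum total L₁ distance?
26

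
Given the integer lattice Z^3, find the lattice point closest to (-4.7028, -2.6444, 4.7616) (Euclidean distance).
(-5, -3, 5)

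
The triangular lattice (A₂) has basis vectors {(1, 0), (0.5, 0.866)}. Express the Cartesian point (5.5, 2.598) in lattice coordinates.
4b₁ + 3b₂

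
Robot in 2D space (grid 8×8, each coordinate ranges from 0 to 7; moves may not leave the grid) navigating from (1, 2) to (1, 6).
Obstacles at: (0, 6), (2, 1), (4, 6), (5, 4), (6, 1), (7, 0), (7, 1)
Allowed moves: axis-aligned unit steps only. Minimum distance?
4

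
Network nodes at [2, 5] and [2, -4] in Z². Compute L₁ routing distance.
9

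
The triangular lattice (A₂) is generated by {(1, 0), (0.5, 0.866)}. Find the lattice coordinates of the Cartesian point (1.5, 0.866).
b₁ + b₂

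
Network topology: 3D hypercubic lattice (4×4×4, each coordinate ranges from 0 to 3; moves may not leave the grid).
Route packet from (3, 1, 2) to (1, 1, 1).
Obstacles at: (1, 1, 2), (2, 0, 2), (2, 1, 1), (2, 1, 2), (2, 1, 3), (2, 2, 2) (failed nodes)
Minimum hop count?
5
(one shortest path: (3, 1, 2) → (3, 0, 2) → (3, 0, 1) → (2, 0, 1) → (1, 0, 1) → (1, 1, 1))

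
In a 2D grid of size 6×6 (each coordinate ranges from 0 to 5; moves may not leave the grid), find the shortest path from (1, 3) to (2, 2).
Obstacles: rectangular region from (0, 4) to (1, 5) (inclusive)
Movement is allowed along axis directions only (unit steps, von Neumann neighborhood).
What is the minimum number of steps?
2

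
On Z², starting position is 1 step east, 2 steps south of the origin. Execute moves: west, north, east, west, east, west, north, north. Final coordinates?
(0, 1)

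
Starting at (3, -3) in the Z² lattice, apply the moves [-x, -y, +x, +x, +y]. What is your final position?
(4, -3)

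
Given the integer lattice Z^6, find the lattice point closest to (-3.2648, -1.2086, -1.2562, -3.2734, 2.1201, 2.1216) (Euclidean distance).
(-3, -1, -1, -3, 2, 2)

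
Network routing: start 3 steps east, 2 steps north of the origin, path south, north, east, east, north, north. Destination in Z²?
(5, 4)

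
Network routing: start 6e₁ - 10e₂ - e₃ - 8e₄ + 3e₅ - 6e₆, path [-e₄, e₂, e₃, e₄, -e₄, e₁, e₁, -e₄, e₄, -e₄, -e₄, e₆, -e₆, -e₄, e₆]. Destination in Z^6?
(8, -9, 0, -12, 3, -5)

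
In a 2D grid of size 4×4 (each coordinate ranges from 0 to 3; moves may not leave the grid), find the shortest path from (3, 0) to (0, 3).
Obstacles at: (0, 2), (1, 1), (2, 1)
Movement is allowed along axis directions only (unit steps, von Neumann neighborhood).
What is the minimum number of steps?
6
(one shortest path: (3, 0) → (3, 1) → (3, 2) → (2, 2) → (1, 2) → (1, 3) → (0, 3))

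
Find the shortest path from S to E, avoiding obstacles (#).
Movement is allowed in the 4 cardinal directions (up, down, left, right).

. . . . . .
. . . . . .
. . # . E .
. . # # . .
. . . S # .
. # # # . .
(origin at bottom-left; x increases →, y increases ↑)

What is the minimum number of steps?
9
(one shortest path: (3, 1) → (2, 1) → (1, 1) → (1, 2) → (1, 3) → (1, 4) → (2, 4) → (3, 4) → (4, 4) → (4, 3))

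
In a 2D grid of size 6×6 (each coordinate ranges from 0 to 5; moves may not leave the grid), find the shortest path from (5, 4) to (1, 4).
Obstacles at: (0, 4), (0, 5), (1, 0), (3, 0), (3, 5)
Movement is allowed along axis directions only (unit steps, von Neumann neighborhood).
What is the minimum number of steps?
4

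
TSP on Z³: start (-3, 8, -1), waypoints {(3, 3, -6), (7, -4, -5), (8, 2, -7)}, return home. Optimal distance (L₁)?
58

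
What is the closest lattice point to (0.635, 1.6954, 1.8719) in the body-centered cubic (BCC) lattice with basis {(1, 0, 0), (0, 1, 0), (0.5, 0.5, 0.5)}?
(0.5, 1.5, 1.5)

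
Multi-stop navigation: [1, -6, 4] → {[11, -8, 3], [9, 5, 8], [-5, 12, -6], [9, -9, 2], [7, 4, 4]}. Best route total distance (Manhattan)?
74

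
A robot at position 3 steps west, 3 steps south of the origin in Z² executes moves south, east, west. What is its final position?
(-3, -4)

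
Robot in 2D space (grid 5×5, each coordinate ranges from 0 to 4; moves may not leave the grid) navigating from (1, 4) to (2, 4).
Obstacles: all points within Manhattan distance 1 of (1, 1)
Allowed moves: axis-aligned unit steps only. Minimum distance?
1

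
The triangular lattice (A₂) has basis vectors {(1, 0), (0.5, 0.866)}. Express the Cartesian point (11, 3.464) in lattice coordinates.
9b₁ + 4b₂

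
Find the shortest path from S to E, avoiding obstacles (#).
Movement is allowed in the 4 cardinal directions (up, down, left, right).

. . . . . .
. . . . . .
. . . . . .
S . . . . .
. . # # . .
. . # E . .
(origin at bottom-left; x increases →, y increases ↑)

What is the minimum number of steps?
7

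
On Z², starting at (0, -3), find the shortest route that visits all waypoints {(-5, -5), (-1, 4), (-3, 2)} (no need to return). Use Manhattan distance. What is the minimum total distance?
20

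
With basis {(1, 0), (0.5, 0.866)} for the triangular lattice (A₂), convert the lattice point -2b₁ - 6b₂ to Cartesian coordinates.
(-5, -5.196)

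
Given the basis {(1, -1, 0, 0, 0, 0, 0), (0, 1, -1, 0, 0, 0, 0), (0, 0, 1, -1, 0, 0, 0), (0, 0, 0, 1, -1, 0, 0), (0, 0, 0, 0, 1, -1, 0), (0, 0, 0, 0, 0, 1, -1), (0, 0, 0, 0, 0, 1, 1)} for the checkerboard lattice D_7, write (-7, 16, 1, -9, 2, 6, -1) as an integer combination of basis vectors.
-7b₁ + 9b₂ + 10b₃ + b₄ + 3b₅ + 5b₆ + 4b₇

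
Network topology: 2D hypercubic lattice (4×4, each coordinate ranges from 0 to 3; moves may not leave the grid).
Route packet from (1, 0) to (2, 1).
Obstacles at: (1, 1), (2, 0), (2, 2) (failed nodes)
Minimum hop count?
10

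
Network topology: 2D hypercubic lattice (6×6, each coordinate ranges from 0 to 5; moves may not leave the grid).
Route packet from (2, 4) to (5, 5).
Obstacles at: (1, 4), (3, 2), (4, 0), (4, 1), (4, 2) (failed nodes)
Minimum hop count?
4
(one shortest path: (2, 4) → (3, 4) → (4, 4) → (5, 4) → (5, 5))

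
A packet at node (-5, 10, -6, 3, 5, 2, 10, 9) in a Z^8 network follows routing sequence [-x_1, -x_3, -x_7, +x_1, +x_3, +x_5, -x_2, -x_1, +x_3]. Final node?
(-6, 9, -5, 3, 6, 2, 9, 9)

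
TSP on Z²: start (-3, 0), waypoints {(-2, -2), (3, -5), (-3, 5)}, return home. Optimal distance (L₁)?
32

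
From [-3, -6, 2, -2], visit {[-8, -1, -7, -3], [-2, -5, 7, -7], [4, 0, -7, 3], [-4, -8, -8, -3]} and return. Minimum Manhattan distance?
92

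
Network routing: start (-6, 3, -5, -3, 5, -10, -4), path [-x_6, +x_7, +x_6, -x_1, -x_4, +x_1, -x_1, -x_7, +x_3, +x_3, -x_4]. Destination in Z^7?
(-7, 3, -3, -5, 5, -10, -4)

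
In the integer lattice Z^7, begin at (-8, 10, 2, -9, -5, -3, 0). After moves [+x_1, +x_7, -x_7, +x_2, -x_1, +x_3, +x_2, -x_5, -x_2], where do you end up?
(-8, 11, 3, -9, -6, -3, 0)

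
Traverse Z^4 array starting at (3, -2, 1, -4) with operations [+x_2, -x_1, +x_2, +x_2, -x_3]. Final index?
(2, 1, 0, -4)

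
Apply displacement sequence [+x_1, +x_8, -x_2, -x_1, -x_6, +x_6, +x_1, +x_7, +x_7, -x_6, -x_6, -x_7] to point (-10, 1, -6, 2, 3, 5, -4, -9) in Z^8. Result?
(-9, 0, -6, 2, 3, 3, -3, -8)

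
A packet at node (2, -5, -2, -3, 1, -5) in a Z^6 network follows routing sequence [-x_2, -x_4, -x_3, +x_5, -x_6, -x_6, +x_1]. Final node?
(3, -6, -3, -4, 2, -7)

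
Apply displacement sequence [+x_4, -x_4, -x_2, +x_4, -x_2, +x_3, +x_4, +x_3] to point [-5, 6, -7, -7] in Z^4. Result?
(-5, 4, -5, -5)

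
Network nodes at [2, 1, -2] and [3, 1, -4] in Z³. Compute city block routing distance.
3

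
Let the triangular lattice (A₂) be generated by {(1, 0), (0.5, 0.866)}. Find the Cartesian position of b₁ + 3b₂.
(2.5, 2.598)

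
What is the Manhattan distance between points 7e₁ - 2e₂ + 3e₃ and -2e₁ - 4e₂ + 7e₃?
15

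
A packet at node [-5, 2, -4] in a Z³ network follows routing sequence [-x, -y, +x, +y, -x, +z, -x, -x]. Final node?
(-8, 2, -3)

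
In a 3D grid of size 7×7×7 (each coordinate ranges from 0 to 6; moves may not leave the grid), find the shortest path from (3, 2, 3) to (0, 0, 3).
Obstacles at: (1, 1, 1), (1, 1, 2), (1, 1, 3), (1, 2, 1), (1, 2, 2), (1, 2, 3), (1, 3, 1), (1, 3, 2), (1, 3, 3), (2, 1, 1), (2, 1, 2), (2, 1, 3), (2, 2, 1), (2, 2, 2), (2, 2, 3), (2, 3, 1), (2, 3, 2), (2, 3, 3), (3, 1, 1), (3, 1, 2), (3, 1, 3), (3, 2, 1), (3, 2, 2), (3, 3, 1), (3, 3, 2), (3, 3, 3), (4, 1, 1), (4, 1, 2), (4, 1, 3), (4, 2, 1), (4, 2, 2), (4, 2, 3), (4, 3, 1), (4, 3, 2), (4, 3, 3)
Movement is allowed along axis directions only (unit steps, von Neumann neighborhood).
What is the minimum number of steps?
7
(one shortest path: (3, 2, 3) → (3, 2, 4) → (2, 2, 4) → (1, 2, 4) → (0, 2, 4) → (0, 1, 4) → (0, 0, 4) → (0, 0, 3))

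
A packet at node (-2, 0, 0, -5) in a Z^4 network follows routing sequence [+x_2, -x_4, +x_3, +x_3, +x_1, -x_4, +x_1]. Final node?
(0, 1, 2, -7)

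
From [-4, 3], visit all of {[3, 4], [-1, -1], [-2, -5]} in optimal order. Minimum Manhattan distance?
22
(one optimal route: (-4, 3) → (3, 4) → (-1, -1) → (-2, -5))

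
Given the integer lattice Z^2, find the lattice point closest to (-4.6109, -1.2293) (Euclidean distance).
(-5, -1)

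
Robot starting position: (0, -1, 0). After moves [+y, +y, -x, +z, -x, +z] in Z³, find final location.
(-2, 1, 2)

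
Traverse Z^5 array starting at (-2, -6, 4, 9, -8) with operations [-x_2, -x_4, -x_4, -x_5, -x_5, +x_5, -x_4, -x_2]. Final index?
(-2, -8, 4, 6, -9)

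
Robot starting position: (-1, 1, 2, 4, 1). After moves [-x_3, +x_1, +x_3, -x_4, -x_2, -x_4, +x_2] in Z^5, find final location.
(0, 1, 2, 2, 1)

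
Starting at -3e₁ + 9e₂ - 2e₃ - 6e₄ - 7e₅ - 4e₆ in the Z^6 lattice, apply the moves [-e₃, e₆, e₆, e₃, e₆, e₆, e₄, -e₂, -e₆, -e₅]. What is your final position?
(-3, 8, -2, -5, -8, -1)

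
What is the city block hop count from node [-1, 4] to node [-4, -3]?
10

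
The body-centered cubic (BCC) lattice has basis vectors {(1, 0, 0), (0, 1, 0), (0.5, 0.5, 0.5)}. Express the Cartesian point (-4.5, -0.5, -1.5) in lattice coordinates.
-3b₁ + b₂ - 3b₃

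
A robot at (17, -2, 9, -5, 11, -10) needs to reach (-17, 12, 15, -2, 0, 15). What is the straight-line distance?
46.2925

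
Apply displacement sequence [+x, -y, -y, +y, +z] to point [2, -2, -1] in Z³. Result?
(3, -3, 0)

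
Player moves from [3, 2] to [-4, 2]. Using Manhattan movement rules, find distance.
7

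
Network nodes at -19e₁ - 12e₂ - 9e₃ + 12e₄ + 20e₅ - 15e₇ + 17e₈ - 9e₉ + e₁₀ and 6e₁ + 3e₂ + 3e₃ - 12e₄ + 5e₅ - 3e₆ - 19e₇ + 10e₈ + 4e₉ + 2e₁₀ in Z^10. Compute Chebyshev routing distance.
25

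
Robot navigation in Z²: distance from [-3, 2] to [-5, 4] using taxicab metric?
4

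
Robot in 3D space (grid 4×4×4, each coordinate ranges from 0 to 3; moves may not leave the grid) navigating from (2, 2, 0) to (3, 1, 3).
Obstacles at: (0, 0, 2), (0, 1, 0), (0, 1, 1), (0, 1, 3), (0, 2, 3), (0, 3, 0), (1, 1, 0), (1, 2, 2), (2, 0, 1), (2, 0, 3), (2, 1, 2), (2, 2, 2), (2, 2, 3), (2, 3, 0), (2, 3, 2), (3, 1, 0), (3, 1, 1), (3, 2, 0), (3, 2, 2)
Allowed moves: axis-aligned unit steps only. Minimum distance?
7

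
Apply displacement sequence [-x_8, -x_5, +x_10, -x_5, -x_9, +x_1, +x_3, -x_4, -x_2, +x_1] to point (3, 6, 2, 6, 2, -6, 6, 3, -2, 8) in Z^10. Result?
(5, 5, 3, 5, 0, -6, 6, 2, -3, 9)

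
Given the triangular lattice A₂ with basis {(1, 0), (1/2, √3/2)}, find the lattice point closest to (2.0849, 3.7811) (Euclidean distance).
(2, 3.464)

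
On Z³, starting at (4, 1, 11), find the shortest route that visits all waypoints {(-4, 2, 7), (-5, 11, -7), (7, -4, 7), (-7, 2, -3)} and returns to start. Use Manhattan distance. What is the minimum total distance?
94
(one optimal route: (4, 1, 11) → (-4, 2, 7) → (-5, 11, -7) → (-7, 2, -3) → (7, -4, 7) → (4, 1, 11))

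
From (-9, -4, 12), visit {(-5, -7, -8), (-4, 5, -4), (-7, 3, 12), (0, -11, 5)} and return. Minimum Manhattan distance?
92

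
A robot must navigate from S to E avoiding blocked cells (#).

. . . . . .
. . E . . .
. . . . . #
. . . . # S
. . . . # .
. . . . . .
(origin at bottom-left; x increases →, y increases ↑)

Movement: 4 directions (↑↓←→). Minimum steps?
9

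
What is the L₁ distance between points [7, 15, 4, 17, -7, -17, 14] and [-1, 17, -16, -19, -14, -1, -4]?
107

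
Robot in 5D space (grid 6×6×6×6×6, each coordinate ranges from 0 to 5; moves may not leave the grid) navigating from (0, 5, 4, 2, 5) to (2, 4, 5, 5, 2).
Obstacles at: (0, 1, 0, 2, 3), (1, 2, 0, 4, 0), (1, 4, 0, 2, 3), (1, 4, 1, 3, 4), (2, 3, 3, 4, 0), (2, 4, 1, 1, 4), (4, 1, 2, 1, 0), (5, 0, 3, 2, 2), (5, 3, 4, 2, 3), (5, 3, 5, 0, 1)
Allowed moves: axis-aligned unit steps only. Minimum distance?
10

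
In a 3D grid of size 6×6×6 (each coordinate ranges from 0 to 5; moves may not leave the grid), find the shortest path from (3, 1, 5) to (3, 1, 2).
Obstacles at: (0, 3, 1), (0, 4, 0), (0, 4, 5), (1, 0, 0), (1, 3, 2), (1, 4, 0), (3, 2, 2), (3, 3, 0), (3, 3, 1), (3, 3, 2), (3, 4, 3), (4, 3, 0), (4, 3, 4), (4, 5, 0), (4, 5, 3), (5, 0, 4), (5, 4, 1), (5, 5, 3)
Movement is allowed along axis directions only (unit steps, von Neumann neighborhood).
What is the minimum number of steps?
3
(one shortest path: (3, 1, 5) → (3, 1, 4) → (3, 1, 3) → (3, 1, 2))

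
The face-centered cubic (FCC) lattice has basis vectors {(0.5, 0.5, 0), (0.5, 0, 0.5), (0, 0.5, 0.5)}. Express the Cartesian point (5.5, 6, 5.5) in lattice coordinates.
6b₁ + 5b₂ + 6b₃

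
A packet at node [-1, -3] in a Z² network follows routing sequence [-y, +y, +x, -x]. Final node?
(-1, -3)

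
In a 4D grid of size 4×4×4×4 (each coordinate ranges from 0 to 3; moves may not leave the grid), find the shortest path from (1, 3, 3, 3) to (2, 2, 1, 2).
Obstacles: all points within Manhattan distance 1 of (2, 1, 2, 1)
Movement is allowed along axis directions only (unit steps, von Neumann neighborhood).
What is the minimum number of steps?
5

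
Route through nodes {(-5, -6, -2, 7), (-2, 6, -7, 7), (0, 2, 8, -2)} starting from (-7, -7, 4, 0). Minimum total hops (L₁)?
66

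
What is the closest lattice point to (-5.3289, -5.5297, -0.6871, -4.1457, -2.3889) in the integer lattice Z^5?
(-5, -6, -1, -4, -2)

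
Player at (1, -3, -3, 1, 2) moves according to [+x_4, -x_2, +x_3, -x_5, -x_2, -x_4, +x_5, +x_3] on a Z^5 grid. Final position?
(1, -5, -1, 1, 2)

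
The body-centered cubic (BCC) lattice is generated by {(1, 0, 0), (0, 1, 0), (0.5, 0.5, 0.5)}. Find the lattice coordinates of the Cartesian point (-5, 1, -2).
-3b₁ + 3b₂ - 4b₃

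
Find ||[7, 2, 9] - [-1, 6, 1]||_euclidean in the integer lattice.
12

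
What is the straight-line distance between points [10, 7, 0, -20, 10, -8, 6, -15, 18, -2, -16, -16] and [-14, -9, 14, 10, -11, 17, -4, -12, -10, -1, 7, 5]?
69.6994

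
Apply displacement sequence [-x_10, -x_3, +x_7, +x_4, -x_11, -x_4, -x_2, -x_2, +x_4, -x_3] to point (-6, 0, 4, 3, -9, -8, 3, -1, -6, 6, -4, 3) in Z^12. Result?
(-6, -2, 2, 4, -9, -8, 4, -1, -6, 5, -5, 3)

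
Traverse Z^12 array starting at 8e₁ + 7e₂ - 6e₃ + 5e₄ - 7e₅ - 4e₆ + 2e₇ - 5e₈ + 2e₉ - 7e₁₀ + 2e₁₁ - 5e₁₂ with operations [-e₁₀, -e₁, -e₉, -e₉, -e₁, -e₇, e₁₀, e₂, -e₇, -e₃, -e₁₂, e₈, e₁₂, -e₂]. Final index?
(6, 7, -7, 5, -7, -4, 0, -4, 0, -7, 2, -5)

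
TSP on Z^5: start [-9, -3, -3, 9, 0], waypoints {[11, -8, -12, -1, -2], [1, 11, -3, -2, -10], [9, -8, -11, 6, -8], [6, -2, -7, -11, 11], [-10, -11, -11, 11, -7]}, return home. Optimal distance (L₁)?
206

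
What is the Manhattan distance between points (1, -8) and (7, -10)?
8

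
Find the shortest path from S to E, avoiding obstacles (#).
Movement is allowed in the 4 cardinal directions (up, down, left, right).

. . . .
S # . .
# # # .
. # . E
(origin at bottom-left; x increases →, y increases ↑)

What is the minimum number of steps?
7
(one shortest path: (0, 2) → (0, 3) → (1, 3) → (2, 3) → (3, 3) → (3, 2) → (3, 1) → (3, 0))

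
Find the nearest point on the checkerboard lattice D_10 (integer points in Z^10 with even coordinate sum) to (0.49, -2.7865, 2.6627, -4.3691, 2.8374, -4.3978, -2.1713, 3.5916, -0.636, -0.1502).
(0, -3, 3, -4, 3, -4, -2, 4, -1, 0)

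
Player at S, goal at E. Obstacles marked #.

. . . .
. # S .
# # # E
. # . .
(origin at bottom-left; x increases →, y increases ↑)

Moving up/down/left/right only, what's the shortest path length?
2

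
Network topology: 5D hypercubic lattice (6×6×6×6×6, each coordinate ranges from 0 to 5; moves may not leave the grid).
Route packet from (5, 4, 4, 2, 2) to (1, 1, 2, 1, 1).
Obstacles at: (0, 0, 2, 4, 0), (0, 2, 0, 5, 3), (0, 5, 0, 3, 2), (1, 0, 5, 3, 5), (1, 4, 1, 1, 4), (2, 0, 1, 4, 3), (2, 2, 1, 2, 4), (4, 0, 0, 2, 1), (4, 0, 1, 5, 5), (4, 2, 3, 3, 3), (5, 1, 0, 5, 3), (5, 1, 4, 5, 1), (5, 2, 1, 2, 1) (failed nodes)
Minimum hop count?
11
(one shortest path: (5, 4, 4, 2, 2) → (4, 4, 4, 2, 2) → (3, 4, 4, 2, 2) → (2, 4, 4, 2, 2) → (1, 4, 4, 2, 2) → (1, 3, 4, 2, 2) → (1, 2, 4, 2, 2) → (1, 1, 4, 2, 2) → (1, 1, 3, 2, 2) → (1, 1, 2, 2, 2) → (1, 1, 2, 1, 2) → (1, 1, 2, 1, 1))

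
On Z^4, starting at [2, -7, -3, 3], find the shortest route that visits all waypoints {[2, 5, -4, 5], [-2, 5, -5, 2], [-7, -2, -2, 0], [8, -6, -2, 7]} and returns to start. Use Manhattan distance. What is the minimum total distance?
76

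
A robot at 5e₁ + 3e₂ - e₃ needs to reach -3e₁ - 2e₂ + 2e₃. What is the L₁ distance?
16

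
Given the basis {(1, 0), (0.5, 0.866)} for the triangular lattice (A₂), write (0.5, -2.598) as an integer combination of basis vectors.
2b₁ - 3b₂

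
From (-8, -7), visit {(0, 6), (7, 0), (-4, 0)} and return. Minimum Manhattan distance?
56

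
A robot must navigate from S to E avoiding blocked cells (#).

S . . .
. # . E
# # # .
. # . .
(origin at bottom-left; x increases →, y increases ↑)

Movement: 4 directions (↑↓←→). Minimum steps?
4
(one shortest path: (0, 3) → (1, 3) → (2, 3) → (3, 3) → (3, 2))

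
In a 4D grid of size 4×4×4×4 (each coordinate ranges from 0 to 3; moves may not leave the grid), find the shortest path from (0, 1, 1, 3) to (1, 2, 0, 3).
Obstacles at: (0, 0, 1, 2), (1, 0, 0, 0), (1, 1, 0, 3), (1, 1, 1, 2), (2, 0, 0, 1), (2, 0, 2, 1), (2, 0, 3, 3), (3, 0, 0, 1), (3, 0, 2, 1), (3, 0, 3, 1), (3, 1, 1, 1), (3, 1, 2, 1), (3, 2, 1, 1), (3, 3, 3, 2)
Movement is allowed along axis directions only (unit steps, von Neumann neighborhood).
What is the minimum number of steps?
3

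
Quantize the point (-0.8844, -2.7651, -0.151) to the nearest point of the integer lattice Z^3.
(-1, -3, 0)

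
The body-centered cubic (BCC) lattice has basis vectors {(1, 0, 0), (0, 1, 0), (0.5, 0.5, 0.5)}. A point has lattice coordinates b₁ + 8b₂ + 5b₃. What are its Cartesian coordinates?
(3.5, 10.5, 2.5)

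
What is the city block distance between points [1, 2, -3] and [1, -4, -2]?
7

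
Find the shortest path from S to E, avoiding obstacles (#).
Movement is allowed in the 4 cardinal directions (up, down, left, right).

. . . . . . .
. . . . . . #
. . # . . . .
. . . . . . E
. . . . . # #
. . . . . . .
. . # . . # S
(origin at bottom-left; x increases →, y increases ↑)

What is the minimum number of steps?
7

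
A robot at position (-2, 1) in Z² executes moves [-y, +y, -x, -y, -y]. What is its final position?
(-3, -1)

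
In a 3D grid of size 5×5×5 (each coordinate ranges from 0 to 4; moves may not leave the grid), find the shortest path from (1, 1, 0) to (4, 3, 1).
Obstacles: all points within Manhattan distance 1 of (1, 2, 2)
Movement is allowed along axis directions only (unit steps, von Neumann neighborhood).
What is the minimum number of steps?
6
(one shortest path: (1, 1, 0) → (2, 1, 0) → (3, 1, 0) → (4, 1, 0) → (4, 2, 0) → (4, 3, 0) → (4, 3, 1))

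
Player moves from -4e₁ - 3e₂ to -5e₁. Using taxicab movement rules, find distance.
4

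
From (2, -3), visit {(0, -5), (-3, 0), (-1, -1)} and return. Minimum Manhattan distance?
20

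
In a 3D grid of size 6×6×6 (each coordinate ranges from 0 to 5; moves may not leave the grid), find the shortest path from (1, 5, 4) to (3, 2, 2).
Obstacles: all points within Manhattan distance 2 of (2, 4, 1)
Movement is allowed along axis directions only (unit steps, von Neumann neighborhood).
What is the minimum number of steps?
7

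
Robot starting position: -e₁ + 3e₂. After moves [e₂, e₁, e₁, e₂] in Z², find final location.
(1, 5)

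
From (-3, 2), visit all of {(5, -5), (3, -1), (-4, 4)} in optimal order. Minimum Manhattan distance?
21
(one optimal route: (-3, 2) → (-4, 4) → (3, -1) → (5, -5))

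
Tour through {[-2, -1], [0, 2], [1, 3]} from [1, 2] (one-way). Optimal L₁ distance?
8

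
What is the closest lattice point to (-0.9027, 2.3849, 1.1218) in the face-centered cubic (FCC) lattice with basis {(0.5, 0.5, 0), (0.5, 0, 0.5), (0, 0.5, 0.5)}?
(-1, 2.5, 1.5)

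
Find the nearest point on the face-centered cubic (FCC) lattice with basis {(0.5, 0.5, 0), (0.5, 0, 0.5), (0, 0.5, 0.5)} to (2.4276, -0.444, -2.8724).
(2.5, -0.5, -3)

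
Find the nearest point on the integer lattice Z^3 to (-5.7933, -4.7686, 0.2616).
(-6, -5, 0)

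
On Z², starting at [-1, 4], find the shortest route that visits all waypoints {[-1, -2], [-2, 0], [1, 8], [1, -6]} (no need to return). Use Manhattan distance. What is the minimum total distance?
26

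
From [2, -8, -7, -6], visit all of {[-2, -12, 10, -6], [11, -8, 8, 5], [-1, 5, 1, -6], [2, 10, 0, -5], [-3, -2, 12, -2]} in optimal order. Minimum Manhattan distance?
107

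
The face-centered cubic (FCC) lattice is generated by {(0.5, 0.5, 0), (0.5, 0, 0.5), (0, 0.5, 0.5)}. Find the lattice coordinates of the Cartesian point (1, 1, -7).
9b₁ - 7b₂ - 7b₃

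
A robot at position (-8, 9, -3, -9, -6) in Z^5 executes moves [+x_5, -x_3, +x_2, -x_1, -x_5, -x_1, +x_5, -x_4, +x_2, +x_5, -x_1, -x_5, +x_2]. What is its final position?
(-11, 12, -4, -10, -5)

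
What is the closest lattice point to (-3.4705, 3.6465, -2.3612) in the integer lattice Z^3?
(-3, 4, -2)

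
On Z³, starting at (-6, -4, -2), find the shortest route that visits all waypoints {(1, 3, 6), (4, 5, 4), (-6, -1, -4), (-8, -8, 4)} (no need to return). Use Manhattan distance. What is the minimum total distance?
51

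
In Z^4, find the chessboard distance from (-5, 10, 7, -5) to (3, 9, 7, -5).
8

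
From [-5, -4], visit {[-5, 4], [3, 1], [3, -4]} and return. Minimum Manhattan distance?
32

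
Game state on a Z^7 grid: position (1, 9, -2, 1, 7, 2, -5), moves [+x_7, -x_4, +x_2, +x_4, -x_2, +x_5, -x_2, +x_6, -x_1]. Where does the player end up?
(0, 8, -2, 1, 8, 3, -4)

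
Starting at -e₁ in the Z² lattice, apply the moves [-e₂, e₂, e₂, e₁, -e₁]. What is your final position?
(-1, 1)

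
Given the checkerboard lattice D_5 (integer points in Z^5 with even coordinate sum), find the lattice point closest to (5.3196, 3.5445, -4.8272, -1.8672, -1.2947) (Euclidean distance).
(5, 3, -5, -2, -1)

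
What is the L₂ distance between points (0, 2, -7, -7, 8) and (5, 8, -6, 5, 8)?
14.3527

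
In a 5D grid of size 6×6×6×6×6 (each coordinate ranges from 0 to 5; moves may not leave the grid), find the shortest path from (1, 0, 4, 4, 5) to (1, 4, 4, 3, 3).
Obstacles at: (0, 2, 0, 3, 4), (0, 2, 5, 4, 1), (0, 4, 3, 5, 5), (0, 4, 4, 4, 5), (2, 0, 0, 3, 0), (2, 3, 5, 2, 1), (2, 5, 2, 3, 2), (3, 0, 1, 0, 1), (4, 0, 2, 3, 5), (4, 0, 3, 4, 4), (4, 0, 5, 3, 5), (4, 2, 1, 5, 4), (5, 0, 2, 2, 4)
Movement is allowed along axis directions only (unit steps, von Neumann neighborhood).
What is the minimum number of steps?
7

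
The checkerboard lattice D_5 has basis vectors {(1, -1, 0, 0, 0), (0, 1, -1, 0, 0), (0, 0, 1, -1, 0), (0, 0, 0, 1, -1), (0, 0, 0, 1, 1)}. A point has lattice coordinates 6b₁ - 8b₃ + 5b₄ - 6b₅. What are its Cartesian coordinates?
(6, -6, -8, 7, -11)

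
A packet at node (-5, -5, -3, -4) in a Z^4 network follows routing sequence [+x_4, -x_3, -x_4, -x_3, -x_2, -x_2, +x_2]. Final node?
(-5, -6, -5, -4)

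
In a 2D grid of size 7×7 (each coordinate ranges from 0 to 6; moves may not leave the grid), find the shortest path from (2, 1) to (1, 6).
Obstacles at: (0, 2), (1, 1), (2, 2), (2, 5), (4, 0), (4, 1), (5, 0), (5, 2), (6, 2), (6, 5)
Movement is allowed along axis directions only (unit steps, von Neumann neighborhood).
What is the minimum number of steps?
8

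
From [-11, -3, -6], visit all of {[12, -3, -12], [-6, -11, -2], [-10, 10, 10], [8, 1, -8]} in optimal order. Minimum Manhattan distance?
110
(one optimal route: (-11, -3, -6) → (12, -3, -12) → (8, 1, -8) → (-6, -11, -2) → (-10, 10, 10))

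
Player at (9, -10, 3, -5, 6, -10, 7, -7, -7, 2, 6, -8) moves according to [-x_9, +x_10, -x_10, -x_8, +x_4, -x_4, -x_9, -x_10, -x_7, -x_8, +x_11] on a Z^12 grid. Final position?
(9, -10, 3, -5, 6, -10, 6, -9, -9, 1, 7, -8)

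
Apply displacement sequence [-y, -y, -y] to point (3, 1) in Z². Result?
(3, -2)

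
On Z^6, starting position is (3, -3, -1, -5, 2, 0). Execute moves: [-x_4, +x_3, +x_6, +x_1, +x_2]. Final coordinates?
(4, -2, 0, -6, 2, 1)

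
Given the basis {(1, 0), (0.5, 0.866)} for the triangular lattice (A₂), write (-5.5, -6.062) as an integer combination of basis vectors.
-2b₁ - 7b₂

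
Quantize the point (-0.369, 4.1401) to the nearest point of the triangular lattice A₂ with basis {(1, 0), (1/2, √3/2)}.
(-0.5, 4.33)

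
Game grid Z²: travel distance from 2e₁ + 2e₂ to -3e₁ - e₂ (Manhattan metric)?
8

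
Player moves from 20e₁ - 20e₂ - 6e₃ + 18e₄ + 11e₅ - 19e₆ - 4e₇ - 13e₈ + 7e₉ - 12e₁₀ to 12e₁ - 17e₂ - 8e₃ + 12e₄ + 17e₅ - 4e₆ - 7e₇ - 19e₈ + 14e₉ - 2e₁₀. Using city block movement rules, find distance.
66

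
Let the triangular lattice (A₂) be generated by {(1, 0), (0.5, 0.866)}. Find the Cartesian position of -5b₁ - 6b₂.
(-8, -5.196)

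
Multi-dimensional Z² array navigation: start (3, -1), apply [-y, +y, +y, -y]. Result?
(3, -1)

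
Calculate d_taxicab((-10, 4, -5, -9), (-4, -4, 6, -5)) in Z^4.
29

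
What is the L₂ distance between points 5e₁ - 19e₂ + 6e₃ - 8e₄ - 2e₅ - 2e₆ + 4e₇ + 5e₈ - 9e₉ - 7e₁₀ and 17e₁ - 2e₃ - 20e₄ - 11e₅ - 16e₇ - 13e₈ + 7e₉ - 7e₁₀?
42.1663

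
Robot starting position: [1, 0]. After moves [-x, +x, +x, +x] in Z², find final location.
(3, 0)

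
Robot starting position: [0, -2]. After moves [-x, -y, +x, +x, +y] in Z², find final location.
(1, -2)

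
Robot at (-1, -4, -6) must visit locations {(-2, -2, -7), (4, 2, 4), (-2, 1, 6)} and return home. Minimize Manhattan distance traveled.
50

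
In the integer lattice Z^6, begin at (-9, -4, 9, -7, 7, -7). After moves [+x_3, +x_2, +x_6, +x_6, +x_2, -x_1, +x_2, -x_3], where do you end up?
(-10, -1, 9, -7, 7, -5)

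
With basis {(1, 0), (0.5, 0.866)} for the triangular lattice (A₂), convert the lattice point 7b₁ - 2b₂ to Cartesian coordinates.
(6, -1.732)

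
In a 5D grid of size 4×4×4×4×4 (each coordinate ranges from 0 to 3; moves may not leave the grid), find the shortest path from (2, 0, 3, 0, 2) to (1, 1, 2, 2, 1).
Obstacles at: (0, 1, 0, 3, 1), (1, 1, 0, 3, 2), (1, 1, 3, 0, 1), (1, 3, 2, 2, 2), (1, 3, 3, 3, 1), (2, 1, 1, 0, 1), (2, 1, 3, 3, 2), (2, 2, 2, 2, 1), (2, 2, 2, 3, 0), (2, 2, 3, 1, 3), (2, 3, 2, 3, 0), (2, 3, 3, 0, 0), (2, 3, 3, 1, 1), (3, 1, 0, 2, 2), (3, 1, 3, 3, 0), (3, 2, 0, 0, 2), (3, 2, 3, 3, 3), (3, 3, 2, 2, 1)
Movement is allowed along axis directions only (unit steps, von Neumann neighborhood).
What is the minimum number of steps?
6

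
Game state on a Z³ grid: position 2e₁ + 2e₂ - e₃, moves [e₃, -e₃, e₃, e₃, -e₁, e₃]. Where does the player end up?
(1, 2, 2)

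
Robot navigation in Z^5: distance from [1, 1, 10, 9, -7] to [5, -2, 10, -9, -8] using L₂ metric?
18.7083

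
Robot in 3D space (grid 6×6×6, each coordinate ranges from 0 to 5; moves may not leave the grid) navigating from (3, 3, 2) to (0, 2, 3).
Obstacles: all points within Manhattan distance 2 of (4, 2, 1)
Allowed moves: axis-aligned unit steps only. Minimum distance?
5
(one shortest path: (3, 3, 2) → (2, 3, 2) → (1, 3, 2) → (0, 3, 2) → (0, 2, 2) → (0, 2, 3))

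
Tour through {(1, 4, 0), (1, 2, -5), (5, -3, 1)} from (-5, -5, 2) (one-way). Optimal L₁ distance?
32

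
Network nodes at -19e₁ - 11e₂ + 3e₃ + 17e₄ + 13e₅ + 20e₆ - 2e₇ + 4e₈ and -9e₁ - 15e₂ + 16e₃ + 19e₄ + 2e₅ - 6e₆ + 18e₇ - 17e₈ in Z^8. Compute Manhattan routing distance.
107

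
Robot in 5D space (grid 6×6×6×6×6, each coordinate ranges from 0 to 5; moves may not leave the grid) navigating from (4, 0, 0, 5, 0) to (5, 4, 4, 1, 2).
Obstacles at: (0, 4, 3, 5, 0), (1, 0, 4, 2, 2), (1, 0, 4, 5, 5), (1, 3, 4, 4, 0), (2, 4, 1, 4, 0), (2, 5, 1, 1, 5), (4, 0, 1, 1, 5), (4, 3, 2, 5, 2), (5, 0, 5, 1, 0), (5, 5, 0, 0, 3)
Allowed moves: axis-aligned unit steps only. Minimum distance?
15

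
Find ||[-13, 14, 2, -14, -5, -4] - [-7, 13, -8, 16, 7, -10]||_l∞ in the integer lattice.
30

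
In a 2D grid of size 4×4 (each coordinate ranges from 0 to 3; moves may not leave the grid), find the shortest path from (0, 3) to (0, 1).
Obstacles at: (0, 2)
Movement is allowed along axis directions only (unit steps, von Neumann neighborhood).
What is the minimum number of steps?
4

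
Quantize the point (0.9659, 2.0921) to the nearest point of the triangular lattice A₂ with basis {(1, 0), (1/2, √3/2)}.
(1, 1.732)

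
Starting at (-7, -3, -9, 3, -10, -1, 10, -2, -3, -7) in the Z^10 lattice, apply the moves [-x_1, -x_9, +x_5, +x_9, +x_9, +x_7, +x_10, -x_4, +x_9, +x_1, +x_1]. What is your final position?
(-6, -3, -9, 2, -9, -1, 11, -2, -1, -6)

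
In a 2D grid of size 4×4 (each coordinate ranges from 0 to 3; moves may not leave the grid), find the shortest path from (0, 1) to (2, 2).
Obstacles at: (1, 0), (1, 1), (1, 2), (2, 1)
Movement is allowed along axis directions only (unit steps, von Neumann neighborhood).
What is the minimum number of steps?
5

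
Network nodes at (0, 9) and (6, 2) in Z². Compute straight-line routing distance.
9.21954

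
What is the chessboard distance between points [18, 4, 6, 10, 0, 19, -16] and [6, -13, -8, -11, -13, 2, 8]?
24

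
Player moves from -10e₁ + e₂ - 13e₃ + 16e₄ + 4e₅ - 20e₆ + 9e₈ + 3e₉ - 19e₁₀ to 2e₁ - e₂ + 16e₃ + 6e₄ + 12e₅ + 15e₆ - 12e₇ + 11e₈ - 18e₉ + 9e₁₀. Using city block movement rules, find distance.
159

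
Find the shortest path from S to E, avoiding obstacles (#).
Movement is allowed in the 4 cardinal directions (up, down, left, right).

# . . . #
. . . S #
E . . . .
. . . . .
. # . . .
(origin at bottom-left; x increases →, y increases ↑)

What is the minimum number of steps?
4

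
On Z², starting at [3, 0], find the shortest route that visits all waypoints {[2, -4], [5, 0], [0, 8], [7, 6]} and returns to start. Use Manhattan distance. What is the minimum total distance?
38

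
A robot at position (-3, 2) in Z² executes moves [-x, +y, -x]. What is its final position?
(-5, 3)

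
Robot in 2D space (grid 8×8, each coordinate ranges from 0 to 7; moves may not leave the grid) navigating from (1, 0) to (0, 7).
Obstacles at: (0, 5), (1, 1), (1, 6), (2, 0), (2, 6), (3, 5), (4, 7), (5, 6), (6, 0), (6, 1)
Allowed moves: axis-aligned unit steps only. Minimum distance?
16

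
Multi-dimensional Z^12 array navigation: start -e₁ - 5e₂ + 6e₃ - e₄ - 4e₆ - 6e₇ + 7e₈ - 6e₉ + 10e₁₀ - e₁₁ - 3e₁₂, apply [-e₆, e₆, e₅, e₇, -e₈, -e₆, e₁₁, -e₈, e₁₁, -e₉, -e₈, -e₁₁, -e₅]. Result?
(-1, -5, 6, -1, 0, -5, -5, 4, -7, 10, 0, -3)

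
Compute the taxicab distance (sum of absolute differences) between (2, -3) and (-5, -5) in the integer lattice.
9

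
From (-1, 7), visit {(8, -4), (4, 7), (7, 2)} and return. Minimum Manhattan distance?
40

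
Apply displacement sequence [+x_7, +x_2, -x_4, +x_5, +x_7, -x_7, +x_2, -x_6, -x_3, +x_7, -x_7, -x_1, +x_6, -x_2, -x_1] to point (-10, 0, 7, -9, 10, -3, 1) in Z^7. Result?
(-12, 1, 6, -10, 11, -3, 2)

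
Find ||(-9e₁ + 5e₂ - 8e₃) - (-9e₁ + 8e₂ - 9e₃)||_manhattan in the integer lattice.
4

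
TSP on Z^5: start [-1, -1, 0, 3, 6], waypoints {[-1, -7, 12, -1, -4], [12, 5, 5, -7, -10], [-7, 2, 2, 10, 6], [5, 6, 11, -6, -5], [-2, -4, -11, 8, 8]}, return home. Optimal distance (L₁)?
186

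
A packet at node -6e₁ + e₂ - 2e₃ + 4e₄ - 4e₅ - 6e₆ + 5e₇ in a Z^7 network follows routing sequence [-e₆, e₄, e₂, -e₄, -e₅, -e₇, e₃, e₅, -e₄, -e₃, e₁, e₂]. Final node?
(-5, 3, -2, 3, -4, -7, 4)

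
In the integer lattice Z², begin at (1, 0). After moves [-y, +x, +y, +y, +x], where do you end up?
(3, 1)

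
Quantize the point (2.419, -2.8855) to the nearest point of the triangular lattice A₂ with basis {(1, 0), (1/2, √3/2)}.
(2.5, -2.598)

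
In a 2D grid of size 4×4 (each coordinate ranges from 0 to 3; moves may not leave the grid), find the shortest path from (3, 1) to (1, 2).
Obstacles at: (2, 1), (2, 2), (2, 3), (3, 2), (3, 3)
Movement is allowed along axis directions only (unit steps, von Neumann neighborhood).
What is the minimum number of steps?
5
(one shortest path: (3, 1) → (3, 0) → (2, 0) → (1, 0) → (1, 1) → (1, 2))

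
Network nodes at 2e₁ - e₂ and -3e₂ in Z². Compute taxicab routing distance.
4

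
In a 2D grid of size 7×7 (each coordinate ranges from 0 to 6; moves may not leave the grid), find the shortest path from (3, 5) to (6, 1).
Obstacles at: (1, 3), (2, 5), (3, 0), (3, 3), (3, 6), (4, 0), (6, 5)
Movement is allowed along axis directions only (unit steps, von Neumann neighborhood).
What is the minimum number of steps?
7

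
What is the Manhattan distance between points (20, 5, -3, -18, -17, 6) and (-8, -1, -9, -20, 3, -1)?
69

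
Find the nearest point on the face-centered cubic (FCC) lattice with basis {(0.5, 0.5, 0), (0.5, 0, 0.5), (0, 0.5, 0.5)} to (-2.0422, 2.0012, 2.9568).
(-2, 2, 3)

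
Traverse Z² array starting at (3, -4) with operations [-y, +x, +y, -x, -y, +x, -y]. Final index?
(4, -6)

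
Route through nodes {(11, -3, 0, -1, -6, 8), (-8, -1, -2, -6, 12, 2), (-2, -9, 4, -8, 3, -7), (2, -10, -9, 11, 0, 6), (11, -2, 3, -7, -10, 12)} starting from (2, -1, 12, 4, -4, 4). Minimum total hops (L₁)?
200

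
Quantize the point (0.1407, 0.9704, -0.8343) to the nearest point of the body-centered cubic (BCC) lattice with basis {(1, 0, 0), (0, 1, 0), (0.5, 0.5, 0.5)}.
(0, 1, -1)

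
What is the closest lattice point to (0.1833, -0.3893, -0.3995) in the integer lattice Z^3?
(0, 0, 0)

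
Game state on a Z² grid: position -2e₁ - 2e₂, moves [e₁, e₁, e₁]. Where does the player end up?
(1, -2)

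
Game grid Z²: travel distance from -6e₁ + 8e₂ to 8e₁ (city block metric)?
22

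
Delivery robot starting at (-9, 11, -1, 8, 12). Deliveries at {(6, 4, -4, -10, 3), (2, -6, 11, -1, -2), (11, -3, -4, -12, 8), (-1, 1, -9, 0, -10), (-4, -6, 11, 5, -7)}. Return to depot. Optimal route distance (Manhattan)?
230
(one optimal route: (-9, 11, -1, 8, 12) → (6, 4, -4, -10, 3) → (11, -3, -4, -12, 8) → (2, -6, 11, -1, -2) → (-4, -6, 11, 5, -7) → (-1, 1, -9, 0, -10) → (-9, 11, -1, 8, 12))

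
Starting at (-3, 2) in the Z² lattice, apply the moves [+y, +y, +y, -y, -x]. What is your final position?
(-4, 4)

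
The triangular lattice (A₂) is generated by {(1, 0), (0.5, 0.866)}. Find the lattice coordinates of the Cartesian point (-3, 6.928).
-7b₁ + 8b₂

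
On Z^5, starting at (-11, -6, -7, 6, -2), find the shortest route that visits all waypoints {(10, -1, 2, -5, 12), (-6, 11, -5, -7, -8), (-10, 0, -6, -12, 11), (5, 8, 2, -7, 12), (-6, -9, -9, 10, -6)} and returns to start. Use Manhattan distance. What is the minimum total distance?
194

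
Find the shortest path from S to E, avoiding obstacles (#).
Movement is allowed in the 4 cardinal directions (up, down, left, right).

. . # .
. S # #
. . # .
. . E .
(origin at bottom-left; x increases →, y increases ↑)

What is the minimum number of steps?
3
(one shortest path: (1, 2) → (1, 1) → (1, 0) → (2, 0))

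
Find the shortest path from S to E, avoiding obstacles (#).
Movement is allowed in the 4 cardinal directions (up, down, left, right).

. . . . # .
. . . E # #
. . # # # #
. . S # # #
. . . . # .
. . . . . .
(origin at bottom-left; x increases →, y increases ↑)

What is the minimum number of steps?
5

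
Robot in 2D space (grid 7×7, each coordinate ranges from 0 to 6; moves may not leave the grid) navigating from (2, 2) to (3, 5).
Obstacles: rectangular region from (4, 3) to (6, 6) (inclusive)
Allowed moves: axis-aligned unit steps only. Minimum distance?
4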